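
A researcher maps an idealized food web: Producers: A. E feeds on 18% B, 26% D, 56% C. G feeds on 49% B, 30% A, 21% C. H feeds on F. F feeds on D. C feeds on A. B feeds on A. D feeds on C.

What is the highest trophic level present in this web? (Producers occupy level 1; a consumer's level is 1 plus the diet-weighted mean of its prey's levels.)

5

B: 1 + 1 = 2
C: 1 + 1 = 2
D: 1 + 2 = 3
E: 1 + (0.18×2 + 0.26×3 + 0.56×2) = 3.26
F: 1 + 3 = 4
G: 1 + (0.49×2 + 0.3×1 + 0.21×2) = 2.7
H: 1 + 4 = 5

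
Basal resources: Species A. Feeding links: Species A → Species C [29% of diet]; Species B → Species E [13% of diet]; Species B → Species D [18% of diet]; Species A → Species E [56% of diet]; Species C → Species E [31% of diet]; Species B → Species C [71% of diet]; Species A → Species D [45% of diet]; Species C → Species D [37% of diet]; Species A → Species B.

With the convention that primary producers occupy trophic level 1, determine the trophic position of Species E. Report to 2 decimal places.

Species B: 1 + 1 = 2
Species C: 1 + (0.71×2 + 0.29×1) = 2.71
Species D: 1 + (0.37×2.71 + 0.18×2 + 0.45×1) = 2.8127
Species E: 1 + (0.31×2.71 + 0.56×1 + 0.13×2) = 2.6601

2.66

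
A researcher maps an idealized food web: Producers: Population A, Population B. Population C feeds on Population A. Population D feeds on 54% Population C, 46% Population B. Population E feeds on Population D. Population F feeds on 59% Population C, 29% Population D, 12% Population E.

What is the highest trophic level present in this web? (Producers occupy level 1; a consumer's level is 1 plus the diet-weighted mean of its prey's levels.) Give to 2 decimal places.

3.54

Population C: 1 + 1 = 2
Population D: 1 + (0.54×2 + 0.46×1) = 2.54
Population E: 1 + 2.54 = 3.54
Population F: 1 + (0.59×2 + 0.29×2.54 + 0.12×3.54) = 3.3414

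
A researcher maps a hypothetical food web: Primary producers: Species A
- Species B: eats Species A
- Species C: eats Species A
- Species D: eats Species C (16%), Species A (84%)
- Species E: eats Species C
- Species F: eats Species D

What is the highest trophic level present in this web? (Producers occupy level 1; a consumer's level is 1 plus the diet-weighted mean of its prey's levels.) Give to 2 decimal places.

3.16

Species B: 1 + 1 = 2
Species C: 1 + 1 = 2
Species D: 1 + (0.16×2 + 0.84×1) = 2.16
Species E: 1 + 2 = 3
Species F: 1 + 2.16 = 3.16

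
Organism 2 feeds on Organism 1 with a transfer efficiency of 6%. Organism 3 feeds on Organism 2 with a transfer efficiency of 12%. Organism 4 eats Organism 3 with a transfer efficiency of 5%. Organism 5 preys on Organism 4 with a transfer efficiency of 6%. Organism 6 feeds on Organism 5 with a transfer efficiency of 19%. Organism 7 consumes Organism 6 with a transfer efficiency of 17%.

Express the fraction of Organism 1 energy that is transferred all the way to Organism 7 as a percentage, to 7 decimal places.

Product of link efficiencies: 0.06 × 0.12 × 0.05 × 0.06 × 0.19 × 0.17 = 0.00000069768
As a percentage: 0.00000069768 × 100 = 0.0000698%

0.0000698%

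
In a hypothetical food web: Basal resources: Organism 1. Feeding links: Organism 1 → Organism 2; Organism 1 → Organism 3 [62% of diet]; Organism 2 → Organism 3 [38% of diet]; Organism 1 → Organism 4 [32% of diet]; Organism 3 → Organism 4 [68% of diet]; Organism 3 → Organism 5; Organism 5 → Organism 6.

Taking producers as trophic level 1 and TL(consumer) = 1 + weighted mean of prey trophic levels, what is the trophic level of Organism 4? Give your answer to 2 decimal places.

Organism 2: 1 + 1 = 2
Organism 3: 1 + (0.62×1 + 0.38×2) = 2.38
Organism 4: 1 + (0.32×1 + 0.68×2.38) = 2.9384
Organism 5: 1 + 2.38 = 3.38
Organism 6: 1 + 3.38 = 4.38

2.94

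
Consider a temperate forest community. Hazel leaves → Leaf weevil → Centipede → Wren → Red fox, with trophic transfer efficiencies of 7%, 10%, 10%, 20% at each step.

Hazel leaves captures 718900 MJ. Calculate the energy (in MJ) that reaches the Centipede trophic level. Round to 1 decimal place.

Leaf weevil: 718900 × 0.07 = 50323 MJ
Centipede: 50323 × 0.1 = 5032.3 MJ

5032.3 MJ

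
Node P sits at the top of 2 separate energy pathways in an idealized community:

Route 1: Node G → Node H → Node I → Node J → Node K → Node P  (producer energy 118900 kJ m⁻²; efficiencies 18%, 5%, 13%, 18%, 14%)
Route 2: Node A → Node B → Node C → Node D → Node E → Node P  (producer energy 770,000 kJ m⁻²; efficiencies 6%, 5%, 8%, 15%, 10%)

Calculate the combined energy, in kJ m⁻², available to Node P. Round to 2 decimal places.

6.28 kJ m⁻²

Route 1: 118900 × 0.18 × 0.05 × 0.13 × 0.18 × 0.14 = 3.5056476 kJ m⁻²
Route 2: 770000 × 0.06 × 0.05 × 0.08 × 0.15 × 0.1 = 2.772 kJ m⁻²
Total at Node P: 3.5056476 + 2.772 = 6.2776476 kJ m⁻²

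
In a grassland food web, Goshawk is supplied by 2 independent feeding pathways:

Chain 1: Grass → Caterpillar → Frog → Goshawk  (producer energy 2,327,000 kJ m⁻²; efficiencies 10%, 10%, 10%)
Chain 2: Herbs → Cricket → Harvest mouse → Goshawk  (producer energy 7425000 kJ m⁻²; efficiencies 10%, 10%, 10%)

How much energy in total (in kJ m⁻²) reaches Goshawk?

Chain 1: 2327000 × 0.1 × 0.1 × 0.1 = 2327 kJ m⁻²
Chain 2: 7425000 × 0.1 × 0.1 × 0.1 = 7425 kJ m⁻²
Total at Goshawk: 2327 + 7425 = 9752 kJ m⁻²

9752 kJ m⁻²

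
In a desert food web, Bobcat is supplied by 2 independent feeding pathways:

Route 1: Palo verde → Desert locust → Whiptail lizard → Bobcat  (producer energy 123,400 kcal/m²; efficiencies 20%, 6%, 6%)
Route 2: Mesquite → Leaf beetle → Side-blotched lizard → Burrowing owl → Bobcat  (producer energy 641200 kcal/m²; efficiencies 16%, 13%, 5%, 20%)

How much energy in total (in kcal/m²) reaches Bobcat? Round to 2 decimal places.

Route 1: 123400 × 0.2 × 0.06 × 0.06 = 88.848 kcal/m²
Route 2: 641200 × 0.16 × 0.13 × 0.05 × 0.2 = 133.3696 kcal/m²
Total at Bobcat: 88.848 + 133.3696 = 222.2176 kcal/m²

222.22 kcal/m²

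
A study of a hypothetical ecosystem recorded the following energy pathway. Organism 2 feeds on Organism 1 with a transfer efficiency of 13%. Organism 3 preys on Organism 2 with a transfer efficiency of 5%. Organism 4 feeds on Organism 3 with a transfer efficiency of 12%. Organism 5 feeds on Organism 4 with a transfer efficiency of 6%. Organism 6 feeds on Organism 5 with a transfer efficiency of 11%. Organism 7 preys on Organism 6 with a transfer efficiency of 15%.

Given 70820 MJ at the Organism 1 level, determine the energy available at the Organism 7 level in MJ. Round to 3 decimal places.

Organism 2: 70820 × 0.13 = 9206.6 MJ
Organism 3: 9206.6 × 0.05 = 460.33 MJ
Organism 4: 460.33 × 0.12 = 55.2396 MJ
Organism 5: 55.2396 × 0.06 = 3.314376 MJ
Organism 6: 3.314376 × 0.11 = 0.36458136 MJ
Organism 7: 0.36458136 × 0.15 = 0.054687204 MJ

0.055 MJ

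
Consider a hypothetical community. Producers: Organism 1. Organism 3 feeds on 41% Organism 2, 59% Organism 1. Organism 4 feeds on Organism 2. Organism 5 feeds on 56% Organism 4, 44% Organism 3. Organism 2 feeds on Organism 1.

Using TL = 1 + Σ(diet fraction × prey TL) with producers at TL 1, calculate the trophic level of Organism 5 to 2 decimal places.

Organism 2: 1 + 1 = 2
Organism 3: 1 + (0.41×2 + 0.59×1) = 2.41
Organism 4: 1 + 2 = 3
Organism 5: 1 + (0.56×3 + 0.44×2.41) = 3.7404

3.74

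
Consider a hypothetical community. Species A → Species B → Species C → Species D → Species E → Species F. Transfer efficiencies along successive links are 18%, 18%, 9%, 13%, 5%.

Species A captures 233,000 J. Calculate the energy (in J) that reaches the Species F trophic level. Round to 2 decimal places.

4.42 J

Species B: 233000 × 0.18 = 41940 J
Species C: 41940 × 0.18 = 7549.2 J
Species D: 7549.2 × 0.09 = 679.428 J
Species E: 679.428 × 0.13 = 88.32564 J
Species F: 88.32564 × 0.05 = 4.416282 J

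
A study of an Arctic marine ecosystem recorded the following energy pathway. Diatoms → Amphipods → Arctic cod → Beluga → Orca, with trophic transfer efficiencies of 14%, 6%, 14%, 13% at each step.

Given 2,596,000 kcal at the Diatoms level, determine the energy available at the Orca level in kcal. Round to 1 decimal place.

396.9 kcal

Amphipods: 2596000 × 0.14 = 363440 kcal
Arctic cod: 363440 × 0.06 = 21806.4 kcal
Beluga: 21806.4 × 0.14 = 3052.896 kcal
Orca: 3052.896 × 0.13 = 396.87648 kcal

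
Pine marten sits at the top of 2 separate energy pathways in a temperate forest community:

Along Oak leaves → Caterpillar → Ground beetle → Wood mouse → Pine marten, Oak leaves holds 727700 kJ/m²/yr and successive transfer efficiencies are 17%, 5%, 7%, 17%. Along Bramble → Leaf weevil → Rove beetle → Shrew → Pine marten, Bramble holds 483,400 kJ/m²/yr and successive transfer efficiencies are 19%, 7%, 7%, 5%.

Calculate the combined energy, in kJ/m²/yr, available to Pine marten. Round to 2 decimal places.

96.11 kJ/m²/yr

Via Oak leaves: 727700 × 0.17 × 0.05 × 0.07 × 0.17 = 73.606855 kJ/m²/yr
Via Bramble: 483400 × 0.19 × 0.07 × 0.07 × 0.05 = 22.50227 kJ/m²/yr
Total at Pine marten: 73.606855 + 22.50227 = 96.109125 kJ/m²/yr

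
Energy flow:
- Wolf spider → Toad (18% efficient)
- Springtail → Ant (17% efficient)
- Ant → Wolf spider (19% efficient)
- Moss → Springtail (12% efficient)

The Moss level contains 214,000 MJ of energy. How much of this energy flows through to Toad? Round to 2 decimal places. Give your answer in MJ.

Springtail: 214000 × 0.12 = 25680 MJ
Ant: 25680 × 0.17 = 4365.6 MJ
Wolf spider: 4365.6 × 0.19 = 829.464 MJ
Toad: 829.464 × 0.18 = 149.30352 MJ

149.30 MJ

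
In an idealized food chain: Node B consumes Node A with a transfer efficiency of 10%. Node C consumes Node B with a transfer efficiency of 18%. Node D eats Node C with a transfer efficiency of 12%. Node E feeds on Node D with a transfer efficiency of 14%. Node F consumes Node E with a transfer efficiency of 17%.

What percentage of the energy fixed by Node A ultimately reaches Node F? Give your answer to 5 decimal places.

0.00514%

Product of link efficiencies: 0.1 × 0.18 × 0.12 × 0.14 × 0.17 = 0.000051408
As a percentage: 0.000051408 × 100 = 0.00514%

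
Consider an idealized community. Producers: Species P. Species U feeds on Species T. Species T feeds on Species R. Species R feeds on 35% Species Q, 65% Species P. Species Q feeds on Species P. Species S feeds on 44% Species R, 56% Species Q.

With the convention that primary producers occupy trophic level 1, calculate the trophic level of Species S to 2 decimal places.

Species Q: 1 + 1 = 2
Species R: 1 + (0.35×2 + 0.65×1) = 2.35
Species S: 1 + (0.44×2.35 + 0.56×2) = 3.154
Species T: 1 + 2.35 = 3.35
Species U: 1 + 3.35 = 4.35

3.15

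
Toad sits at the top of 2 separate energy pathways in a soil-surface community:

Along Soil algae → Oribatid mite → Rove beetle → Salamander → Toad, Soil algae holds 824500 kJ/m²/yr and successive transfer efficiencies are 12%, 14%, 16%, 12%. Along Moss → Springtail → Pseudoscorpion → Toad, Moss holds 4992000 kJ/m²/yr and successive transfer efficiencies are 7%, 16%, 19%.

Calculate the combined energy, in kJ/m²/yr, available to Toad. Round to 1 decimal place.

10888.9 kJ/m²/yr

Via Soil algae: 824500 × 0.12 × 0.14 × 0.16 × 0.12 = 265.95072 kJ/m²/yr
Via Moss: 4992000 × 0.07 × 0.16 × 0.19 = 10622.976 kJ/m²/yr
Total at Toad: 265.95072 + 10622.976 = 10888.92672 kJ/m²/yr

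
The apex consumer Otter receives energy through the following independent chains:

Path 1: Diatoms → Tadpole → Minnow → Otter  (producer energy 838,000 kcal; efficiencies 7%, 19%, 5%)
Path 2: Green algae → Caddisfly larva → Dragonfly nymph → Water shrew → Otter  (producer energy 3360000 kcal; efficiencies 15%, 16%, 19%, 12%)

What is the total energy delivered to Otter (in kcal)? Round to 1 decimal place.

Path 1: 838000 × 0.07 × 0.19 × 0.05 = 557.27 kcal
Path 2: 3360000 × 0.15 × 0.16 × 0.19 × 0.12 = 1838.592 kcal
Total at Otter: 557.27 + 1838.592 = 2395.862 kcal

2395.9 kcal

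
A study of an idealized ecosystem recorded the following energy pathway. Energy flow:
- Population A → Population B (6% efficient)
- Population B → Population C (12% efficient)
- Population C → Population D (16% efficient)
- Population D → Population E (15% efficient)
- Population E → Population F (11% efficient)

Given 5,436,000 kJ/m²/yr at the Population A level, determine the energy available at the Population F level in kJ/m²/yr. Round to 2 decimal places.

Population B: 5436000 × 0.06 = 326160 kJ/m²/yr
Population C: 326160 × 0.12 = 39139.2 kJ/m²/yr
Population D: 39139.2 × 0.16 = 6262.272 kJ/m²/yr
Population E: 6262.272 × 0.15 = 939.3408 kJ/m²/yr
Population F: 939.3408 × 0.11 = 103.327488 kJ/m²/yr

103.33 kJ/m²/yr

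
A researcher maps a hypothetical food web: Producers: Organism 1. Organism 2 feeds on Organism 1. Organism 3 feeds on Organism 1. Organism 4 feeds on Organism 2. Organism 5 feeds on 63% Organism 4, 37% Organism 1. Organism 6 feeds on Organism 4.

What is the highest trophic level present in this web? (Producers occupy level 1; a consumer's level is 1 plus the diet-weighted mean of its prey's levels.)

4

Organism 2: 1 + 1 = 2
Organism 3: 1 + 1 = 2
Organism 4: 1 + 2 = 3
Organism 5: 1 + (0.63×3 + 0.37×1) = 3.26
Organism 6: 1 + 3 = 4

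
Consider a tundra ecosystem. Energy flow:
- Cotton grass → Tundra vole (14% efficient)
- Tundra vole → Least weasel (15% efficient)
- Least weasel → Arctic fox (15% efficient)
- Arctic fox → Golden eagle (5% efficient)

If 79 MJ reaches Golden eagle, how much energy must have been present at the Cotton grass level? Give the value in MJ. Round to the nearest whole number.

501587 MJ

Cumulative transfer efficiency: 0.14 × 0.15 × 0.15 × 0.05 = 0.0001575
Cotton grass energy = 79 / 0.0001575 = 501587 MJ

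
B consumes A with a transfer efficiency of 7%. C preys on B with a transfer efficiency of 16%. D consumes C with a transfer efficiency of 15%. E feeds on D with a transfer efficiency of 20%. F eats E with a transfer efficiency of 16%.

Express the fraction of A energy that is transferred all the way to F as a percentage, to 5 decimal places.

0.00538%

Product of link efficiencies: 0.07 × 0.16 × 0.15 × 0.2 × 0.16 = 0.00005376
As a percentage: 0.00005376 × 100 = 0.00538%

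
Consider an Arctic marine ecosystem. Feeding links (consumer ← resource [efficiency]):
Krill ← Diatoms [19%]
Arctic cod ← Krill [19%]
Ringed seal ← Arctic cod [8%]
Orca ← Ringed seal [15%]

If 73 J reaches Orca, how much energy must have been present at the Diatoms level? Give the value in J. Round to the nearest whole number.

Cumulative transfer efficiency: 0.19 × 0.19 × 0.08 × 0.15 = 0.0004332
Diatoms energy = 73 / 0.0004332 = 168513 J

168513 J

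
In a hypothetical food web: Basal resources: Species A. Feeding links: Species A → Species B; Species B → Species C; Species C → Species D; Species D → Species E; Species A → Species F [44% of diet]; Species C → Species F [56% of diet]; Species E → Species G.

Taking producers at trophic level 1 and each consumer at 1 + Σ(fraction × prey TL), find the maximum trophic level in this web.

6

Species B: 1 + 1 = 2
Species C: 1 + 2 = 3
Species D: 1 + 3 = 4
Species E: 1 + 4 = 5
Species F: 1 + (0.44×1 + 0.56×3) = 3.12
Species G: 1 + 5 = 6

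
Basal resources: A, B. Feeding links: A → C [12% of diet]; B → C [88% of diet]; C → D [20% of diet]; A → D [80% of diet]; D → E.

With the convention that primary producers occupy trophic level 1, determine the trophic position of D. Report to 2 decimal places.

2.20

C: 1 + (0.12×1 + 0.88×1) = 2
D: 1 + (0.2×2 + 0.8×1) = 2.2
E: 1 + 2.2 = 3.2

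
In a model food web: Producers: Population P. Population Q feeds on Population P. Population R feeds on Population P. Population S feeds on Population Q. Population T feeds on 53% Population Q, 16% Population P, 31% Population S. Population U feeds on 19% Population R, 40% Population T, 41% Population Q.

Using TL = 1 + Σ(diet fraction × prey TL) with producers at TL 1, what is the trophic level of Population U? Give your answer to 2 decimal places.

3.46

Population Q: 1 + 1 = 2
Population R: 1 + 1 = 2
Population S: 1 + 2 = 3
Population T: 1 + (0.53×2 + 0.16×1 + 0.31×3) = 3.15
Population U: 1 + (0.19×2 + 0.4×3.15 + 0.41×2) = 3.46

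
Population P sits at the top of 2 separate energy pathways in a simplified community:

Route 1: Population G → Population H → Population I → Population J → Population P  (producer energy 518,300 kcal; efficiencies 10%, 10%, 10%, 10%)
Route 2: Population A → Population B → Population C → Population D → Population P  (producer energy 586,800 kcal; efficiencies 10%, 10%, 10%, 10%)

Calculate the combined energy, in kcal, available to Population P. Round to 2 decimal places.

110.51 kcal

Route 1: 518300 × 0.1 × 0.1 × 0.1 × 0.1 = 51.83 kcal
Route 2: 586800 × 0.1 × 0.1 × 0.1 × 0.1 = 58.68 kcal
Total at Population P: 51.83 + 58.68 = 110.51 kcal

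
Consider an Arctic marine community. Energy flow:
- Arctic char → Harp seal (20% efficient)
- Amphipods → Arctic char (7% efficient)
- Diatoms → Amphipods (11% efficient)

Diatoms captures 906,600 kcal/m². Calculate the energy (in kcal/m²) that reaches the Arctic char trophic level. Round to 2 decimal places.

Amphipods: 906600 × 0.11 = 99726 kcal/m²
Arctic char: 99726 × 0.07 = 6980.82 kcal/m²

6980.82 kcal/m²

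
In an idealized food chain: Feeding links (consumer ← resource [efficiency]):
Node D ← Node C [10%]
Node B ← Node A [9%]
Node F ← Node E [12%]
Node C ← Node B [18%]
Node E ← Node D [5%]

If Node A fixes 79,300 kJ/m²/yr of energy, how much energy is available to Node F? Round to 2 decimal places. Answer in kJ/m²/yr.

Node B: 79300 × 0.09 = 7137 kJ/m²/yr
Node C: 7137 × 0.18 = 1284.66 kJ/m²/yr
Node D: 1284.66 × 0.1 = 128.466 kJ/m²/yr
Node E: 128.466 × 0.05 = 6.4233 kJ/m²/yr
Node F: 6.4233 × 0.12 = 0.770796 kJ/m²/yr

0.77 kJ/m²/yr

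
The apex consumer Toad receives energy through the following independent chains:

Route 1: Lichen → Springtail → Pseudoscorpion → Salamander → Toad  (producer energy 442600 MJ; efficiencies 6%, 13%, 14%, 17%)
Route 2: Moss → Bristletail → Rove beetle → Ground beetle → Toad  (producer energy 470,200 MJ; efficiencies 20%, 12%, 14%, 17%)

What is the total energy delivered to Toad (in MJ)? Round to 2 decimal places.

350.74 MJ

Route 1: 442600 × 0.06 × 0.13 × 0.14 × 0.17 = 82.164264 MJ
Route 2: 470200 × 0.2 × 0.12 × 0.14 × 0.17 = 268.57824 MJ
Total at Toad: 82.164264 + 268.57824 = 350.742504 MJ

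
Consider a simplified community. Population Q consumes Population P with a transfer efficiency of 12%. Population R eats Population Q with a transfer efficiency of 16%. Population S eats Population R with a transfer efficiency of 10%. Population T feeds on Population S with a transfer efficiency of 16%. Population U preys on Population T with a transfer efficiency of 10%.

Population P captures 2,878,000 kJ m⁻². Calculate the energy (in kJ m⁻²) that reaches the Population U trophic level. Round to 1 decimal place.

Population Q: 2878000 × 0.12 = 345360 kJ m⁻²
Population R: 345360 × 0.16 = 55257.6 kJ m⁻²
Population S: 55257.6 × 0.1 = 5525.76 kJ m⁻²
Population T: 5525.76 × 0.16 = 884.1216 kJ m⁻²
Population U: 884.1216 × 0.1 = 88.41216 kJ m⁻²

88.4 kJ m⁻²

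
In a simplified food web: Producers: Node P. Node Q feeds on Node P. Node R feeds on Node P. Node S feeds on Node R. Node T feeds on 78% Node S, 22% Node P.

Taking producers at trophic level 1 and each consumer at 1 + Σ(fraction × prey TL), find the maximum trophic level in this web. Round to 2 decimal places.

3.56

Node Q: 1 + 1 = 2
Node R: 1 + 1 = 2
Node S: 1 + 2 = 3
Node T: 1 + (0.78×3 + 0.22×1) = 3.56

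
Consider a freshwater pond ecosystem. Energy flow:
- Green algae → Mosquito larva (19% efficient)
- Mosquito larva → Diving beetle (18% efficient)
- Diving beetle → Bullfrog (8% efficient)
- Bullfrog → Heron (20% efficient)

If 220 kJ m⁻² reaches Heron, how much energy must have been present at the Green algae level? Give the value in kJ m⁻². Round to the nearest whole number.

402047 kJ m⁻²

Cumulative transfer efficiency: 0.19 × 0.18 × 0.08 × 0.2 = 0.0005472
Green algae energy = 220 / 0.0005472 = 402047 kJ m⁻²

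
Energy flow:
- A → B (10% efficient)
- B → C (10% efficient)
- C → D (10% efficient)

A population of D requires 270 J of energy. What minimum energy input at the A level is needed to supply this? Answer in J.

Cumulative transfer efficiency: 0.1 × 0.1 × 0.1 = 0.001
A energy = 270 / 0.001 = 270000 J

270000 J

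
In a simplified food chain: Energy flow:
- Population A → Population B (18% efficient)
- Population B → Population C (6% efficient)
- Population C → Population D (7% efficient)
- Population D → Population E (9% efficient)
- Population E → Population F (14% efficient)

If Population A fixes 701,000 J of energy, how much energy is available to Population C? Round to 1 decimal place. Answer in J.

Population B: 701000 × 0.18 = 126180 J
Population C: 126180 × 0.06 = 7570.8 J

7570.8 J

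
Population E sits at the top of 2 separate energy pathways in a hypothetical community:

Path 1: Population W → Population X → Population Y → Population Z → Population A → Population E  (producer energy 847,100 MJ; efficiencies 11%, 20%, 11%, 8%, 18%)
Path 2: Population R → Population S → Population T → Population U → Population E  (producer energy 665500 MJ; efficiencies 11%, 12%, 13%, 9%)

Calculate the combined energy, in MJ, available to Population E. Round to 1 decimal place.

Path 1: 847100 × 0.11 × 0.2 × 0.11 × 0.08 × 0.18 = 29.5197408 MJ
Path 2: 665500 × 0.11 × 0.12 × 0.13 × 0.09 = 102.77982 MJ
Total at Population E: 29.5197408 + 102.77982 = 132.2995608 MJ

132.3 MJ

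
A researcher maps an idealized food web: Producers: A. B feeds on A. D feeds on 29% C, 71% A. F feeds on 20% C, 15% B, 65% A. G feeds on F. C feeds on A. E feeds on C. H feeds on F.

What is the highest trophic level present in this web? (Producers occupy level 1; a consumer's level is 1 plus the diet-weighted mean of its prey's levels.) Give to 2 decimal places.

3.35

B: 1 + 1 = 2
C: 1 + 1 = 2
D: 1 + (0.29×2 + 0.71×1) = 2.29
E: 1 + 2 = 3
F: 1 + (0.2×2 + 0.15×2 + 0.65×1) = 2.35
G: 1 + 2.35 = 3.35
H: 1 + 2.35 = 3.35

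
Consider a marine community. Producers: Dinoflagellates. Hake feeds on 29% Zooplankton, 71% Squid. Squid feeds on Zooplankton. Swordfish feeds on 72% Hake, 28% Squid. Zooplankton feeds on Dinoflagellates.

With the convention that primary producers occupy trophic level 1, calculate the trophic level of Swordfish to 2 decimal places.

4.51

Zooplankton: 1 + 1 = 2
Squid: 1 + 2 = 3
Hake: 1 + (0.29×2 + 0.71×3) = 3.71
Swordfish: 1 + (0.72×3.71 + 0.28×3) = 4.5112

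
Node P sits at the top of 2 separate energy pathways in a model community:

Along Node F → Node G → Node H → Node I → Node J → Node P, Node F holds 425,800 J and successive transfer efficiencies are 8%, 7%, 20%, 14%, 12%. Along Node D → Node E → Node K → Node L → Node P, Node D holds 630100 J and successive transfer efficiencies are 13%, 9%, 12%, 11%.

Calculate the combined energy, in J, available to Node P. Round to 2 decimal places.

Via Node F: 425800 × 0.08 × 0.07 × 0.2 × 0.14 × 0.12 = 8.0118528 J
Via Node D: 630100 × 0.13 × 0.09 × 0.12 × 0.11 = 97.312644 J
Total at Node P: 8.0118528 + 97.312644 = 105.3244968 J

105.32 J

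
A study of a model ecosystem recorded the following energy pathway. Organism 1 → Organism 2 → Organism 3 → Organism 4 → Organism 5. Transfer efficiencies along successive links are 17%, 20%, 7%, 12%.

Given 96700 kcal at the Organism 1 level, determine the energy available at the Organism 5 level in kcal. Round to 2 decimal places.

Organism 2: 96700 × 0.17 = 16439 kcal
Organism 3: 16439 × 0.2 = 3287.8 kcal
Organism 4: 3287.8 × 0.07 = 230.146 kcal
Organism 5: 230.146 × 0.12 = 27.61752 kcal

27.62 kcal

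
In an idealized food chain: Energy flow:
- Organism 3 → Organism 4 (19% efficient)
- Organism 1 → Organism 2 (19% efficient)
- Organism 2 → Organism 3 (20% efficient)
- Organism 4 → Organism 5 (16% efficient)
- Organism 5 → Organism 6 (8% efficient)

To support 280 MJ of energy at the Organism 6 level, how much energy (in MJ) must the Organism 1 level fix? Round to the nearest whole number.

3029778 MJ

Cumulative transfer efficiency: 0.19 × 0.2 × 0.19 × 0.16 × 0.08 = 0.000092416
Organism 1 energy = 280 / 0.000092416 = 3029778 MJ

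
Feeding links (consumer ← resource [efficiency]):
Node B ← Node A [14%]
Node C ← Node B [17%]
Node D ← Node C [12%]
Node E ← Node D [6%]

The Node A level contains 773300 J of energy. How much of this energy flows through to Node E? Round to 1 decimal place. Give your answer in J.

Node B: 773300 × 0.14 = 108262 J
Node C: 108262 × 0.17 = 18404.54 J
Node D: 18404.54 × 0.12 = 2208.5448 J
Node E: 2208.5448 × 0.06 = 132.512688 J

132.5 J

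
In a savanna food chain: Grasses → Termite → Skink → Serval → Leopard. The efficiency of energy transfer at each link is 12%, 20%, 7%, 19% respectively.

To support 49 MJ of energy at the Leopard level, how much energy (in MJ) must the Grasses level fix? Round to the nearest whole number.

153509 MJ

Cumulative transfer efficiency: 0.12 × 0.2 × 0.07 × 0.19 = 0.0003192
Grasses energy = 49 / 0.0003192 = 153509 MJ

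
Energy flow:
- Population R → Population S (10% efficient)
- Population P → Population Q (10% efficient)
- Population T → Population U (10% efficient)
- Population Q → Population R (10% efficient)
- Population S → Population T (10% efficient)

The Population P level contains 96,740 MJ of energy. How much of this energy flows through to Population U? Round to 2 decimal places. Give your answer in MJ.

0.97 MJ

Population Q: 96740 × 0.1 = 9674 MJ
Population R: 9674 × 0.1 = 967.4 MJ
Population S: 967.4 × 0.1 = 96.74 MJ
Population T: 96.74 × 0.1 = 9.674 MJ
Population U: 9.674 × 0.1 = 0.9674 MJ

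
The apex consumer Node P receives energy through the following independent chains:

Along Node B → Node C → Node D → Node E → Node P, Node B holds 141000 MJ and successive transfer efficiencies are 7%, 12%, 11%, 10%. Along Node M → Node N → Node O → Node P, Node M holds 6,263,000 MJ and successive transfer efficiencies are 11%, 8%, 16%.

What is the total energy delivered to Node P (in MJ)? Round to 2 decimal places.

Via Node B: 141000 × 0.07 × 0.12 × 0.11 × 0.1 = 13.0284 MJ
Via Node M: 6263000 × 0.11 × 0.08 × 0.16 = 8818.304 MJ
Total at Node P: 13.0284 + 8818.304 = 8831.3324 MJ

8831.33 MJ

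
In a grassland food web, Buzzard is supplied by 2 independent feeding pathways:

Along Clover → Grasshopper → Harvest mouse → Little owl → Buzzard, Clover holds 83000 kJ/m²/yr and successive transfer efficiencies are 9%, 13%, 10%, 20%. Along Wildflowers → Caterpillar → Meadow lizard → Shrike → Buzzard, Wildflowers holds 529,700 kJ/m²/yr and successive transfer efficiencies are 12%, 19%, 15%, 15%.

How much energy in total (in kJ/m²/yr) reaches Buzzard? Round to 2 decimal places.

291.16 kJ/m²/yr

Via Clover: 83000 × 0.09 × 0.13 × 0.1 × 0.2 = 19.422 kJ/m²/yr
Via Wildflowers: 529700 × 0.12 × 0.19 × 0.15 × 0.15 = 271.7361 kJ/m²/yr
Total at Buzzard: 19.422 + 271.7361 = 291.1581 kJ/m²/yr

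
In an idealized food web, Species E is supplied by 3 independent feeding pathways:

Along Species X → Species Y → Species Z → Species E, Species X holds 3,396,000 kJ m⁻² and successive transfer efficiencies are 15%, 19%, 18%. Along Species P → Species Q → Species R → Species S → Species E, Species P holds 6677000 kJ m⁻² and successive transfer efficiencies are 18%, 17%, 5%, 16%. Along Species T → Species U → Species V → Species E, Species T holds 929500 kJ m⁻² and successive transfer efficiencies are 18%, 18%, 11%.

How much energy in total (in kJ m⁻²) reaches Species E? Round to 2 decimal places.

22368.75 kJ m⁻²

Via Species X: 3396000 × 0.15 × 0.19 × 0.18 = 17421.48 kJ m⁻²
Via Species P: 6677000 × 0.18 × 0.17 × 0.05 × 0.16 = 1634.5296 kJ m⁻²
Via Species T: 929500 × 0.18 × 0.18 × 0.11 = 3312.738 kJ m⁻²
Total at Species E: 17421.48 + 1634.5296 + 3312.738 = 22368.7476 kJ m⁻²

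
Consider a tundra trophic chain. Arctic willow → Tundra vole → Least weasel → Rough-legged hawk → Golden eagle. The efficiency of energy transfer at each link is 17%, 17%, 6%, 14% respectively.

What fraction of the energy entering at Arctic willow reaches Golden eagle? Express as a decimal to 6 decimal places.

0.000243

Product of link efficiencies: 0.17 × 0.17 × 0.06 × 0.14 = 0.00024276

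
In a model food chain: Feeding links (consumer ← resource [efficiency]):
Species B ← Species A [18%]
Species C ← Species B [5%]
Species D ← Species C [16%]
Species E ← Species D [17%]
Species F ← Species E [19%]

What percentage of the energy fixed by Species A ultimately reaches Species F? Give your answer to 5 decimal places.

0.00465%

Product of link efficiencies: 0.18 × 0.05 × 0.16 × 0.17 × 0.19 = 0.000046512
As a percentage: 0.000046512 × 100 = 0.00465%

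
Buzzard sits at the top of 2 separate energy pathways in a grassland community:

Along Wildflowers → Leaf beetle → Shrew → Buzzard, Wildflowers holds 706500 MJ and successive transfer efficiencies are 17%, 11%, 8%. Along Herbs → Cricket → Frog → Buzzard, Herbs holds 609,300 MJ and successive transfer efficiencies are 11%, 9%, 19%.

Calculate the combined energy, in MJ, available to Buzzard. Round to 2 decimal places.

Via Wildflowers: 706500 × 0.17 × 0.11 × 0.08 = 1056.924 MJ
Via Herbs: 609300 × 0.11 × 0.09 × 0.19 = 1146.0933 MJ
Total at Buzzard: 1056.924 + 1146.0933 = 2203.0173 MJ

2203.02 MJ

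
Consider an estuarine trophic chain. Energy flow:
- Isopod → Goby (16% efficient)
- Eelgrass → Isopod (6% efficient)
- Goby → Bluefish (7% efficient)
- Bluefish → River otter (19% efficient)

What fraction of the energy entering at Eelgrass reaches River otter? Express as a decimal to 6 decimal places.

0.000128

Product of link efficiencies: 0.06 × 0.16 × 0.07 × 0.19 = 0.00012768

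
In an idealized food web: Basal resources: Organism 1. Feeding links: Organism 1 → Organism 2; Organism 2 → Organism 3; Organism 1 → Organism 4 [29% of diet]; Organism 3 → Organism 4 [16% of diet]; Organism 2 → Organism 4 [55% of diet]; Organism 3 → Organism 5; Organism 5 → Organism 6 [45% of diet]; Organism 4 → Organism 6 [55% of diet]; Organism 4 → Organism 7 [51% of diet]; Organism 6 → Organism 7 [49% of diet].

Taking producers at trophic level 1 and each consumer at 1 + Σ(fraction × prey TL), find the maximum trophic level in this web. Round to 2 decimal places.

4.61

Organism 2: 1 + 1 = 2
Organism 3: 1 + 2 = 3
Organism 4: 1 + (0.29×1 + 0.16×3 + 0.55×2) = 2.87
Organism 5: 1 + 3 = 4
Organism 6: 1 + (0.45×4 + 0.55×2.87) = 4.3785
Organism 7: 1 + (0.51×2.87 + 0.49×4.3785) = 4.609165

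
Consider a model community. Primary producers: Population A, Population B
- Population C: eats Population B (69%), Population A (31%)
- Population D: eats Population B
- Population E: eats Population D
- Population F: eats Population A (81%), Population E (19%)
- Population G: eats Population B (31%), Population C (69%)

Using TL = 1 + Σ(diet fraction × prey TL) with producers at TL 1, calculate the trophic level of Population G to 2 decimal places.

2.69

Population C: 1 + (0.69×1 + 0.31×1) = 2
Population D: 1 + 1 = 2
Population E: 1 + 2 = 3
Population F: 1 + (0.81×1 + 0.19×3) = 2.38
Population G: 1 + (0.31×1 + 0.69×2) = 2.69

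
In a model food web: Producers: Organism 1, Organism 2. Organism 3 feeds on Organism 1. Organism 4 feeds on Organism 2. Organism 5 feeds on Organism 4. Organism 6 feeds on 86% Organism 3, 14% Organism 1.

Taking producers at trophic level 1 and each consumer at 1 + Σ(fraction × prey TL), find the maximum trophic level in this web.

Organism 3: 1 + 1 = 2
Organism 4: 1 + 1 = 2
Organism 5: 1 + 2 = 3
Organism 6: 1 + (0.86×2 + 0.14×1) = 2.86

3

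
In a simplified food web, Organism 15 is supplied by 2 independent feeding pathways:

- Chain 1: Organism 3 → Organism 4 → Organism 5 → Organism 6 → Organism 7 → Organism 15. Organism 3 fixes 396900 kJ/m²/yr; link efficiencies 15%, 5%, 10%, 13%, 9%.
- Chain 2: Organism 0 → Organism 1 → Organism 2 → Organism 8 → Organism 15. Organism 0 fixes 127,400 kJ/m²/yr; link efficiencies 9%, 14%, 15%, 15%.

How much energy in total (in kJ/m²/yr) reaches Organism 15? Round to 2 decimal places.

39.60 kJ/m²/yr

Chain 1: 396900 × 0.15 × 0.05 × 0.1 × 0.13 × 0.09 = 3.4827975 kJ/m²/yr
Chain 2: 127400 × 0.09 × 0.14 × 0.15 × 0.15 = 36.1179 kJ/m²/yr
Total at Organism 15: 3.4827975 + 36.1179 = 39.6006975 kJ/m²/yr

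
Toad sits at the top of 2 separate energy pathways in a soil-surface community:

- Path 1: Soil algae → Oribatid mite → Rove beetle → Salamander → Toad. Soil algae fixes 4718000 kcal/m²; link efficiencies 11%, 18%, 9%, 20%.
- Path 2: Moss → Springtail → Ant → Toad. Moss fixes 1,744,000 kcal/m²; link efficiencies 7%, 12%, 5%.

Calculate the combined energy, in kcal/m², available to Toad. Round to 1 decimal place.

Path 1: 4718000 × 0.11 × 0.18 × 0.09 × 0.2 = 1681.4952 kcal/m²
Path 2: 1744000 × 0.07 × 0.12 × 0.05 = 732.48 kcal/m²
Total at Toad: 1681.4952 + 732.48 = 2413.9752 kcal/m²

2414.0 kcal/m²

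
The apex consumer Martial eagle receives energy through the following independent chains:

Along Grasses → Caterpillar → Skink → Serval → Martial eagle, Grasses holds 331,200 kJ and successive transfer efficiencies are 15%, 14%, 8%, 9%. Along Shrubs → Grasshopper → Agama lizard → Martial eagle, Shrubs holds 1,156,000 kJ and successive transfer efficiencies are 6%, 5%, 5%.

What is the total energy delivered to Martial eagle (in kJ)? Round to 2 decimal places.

Via Grasses: 331200 × 0.15 × 0.14 × 0.08 × 0.09 = 50.07744 kJ
Via Shrubs: 1156000 × 0.06 × 0.05 × 0.05 = 173.4 kJ
Total at Martial eagle: 50.07744 + 173.4 = 223.47744 kJ

223.48 kJ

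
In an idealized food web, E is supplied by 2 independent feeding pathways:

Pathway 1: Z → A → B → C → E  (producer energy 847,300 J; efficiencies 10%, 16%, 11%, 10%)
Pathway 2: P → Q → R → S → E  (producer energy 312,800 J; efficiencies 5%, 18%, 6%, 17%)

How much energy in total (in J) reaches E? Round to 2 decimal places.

Pathway 1: 847300 × 0.1 × 0.16 × 0.11 × 0.1 = 149.1248 J
Pathway 2: 312800 × 0.05 × 0.18 × 0.06 × 0.17 = 28.71504 J
Total at E: 149.1248 + 28.71504 = 177.83984 J

177.84 J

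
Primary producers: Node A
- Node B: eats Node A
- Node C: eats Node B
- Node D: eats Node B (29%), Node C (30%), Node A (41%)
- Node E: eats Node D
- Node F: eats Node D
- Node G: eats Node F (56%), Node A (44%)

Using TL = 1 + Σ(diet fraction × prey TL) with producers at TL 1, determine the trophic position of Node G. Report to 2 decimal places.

Node B: 1 + 1 = 2
Node C: 1 + 2 = 3
Node D: 1 + (0.29×2 + 0.3×3 + 0.41×1) = 2.89
Node E: 1 + 2.89 = 3.89
Node F: 1 + 2.89 = 3.89
Node G: 1 + (0.56×3.89 + 0.44×1) = 3.6184

3.62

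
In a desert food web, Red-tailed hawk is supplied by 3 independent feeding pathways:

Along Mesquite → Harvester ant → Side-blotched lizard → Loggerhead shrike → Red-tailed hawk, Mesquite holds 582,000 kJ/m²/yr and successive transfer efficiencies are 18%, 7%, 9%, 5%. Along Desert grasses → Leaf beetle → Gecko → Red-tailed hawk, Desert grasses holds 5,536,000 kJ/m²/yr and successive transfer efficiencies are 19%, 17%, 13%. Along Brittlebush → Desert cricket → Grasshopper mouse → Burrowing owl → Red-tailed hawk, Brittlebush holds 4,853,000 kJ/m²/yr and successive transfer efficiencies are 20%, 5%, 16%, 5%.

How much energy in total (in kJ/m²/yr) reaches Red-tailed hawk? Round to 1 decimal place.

23666.9 kJ/m²/yr

Via Mesquite: 582000 × 0.18 × 0.07 × 0.09 × 0.05 = 32.9994 kJ/m²/yr
Via Desert grasses: 5536000 × 0.19 × 0.17 × 0.13 = 23245.664 kJ/m²/yr
Via Brittlebush: 4853000 × 0.2 × 0.05 × 0.16 × 0.05 = 388.24 kJ/m²/yr
Total at Red-tailed hawk: 32.9994 + 23245.664 + 388.24 = 23666.9034 kJ/m²/yr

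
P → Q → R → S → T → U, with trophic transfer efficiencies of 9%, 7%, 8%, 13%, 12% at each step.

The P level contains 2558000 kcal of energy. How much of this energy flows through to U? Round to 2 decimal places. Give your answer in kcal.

20.11 kcal

Q: 2558000 × 0.09 = 230220 kcal
R: 230220 × 0.07 = 16115.4 kcal
S: 16115.4 × 0.08 = 1289.232 kcal
T: 1289.232 × 0.13 = 167.60016 kcal
U: 167.60016 × 0.12 = 20.1120192 kcal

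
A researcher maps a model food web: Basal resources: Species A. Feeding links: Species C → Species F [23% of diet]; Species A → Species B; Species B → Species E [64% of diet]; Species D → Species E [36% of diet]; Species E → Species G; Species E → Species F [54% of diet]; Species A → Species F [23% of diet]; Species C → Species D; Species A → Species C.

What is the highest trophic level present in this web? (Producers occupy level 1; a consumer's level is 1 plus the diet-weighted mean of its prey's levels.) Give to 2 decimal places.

4.36

Species B: 1 + 1 = 2
Species C: 1 + 1 = 2
Species D: 1 + 2 = 3
Species E: 1 + (0.36×3 + 0.64×2) = 3.36
Species F: 1 + (0.54×3.36 + 0.23×2 + 0.23×1) = 3.5044
Species G: 1 + 3.36 = 4.36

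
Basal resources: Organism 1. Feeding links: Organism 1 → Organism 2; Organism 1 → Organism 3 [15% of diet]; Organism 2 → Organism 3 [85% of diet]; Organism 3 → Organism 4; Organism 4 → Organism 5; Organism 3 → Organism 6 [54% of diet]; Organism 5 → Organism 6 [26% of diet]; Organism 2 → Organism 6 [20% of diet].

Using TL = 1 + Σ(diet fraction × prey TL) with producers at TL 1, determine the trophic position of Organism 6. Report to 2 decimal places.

4.20

Organism 2: 1 + 1 = 2
Organism 3: 1 + (0.15×1 + 0.85×2) = 2.85
Organism 4: 1 + 2.85 = 3.85
Organism 5: 1 + 3.85 = 4.85
Organism 6: 1 + (0.54×2.85 + 0.26×4.85 + 0.2×2) = 4.2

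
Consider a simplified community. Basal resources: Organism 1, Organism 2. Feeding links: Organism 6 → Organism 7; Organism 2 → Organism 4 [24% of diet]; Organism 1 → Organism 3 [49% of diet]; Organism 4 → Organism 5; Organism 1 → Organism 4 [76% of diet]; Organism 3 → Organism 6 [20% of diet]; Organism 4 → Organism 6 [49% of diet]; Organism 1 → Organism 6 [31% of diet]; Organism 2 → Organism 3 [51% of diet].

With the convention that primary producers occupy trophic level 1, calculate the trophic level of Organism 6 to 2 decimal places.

Organism 3: 1 + (0.49×1 + 0.51×1) = 2
Organism 4: 1 + (0.24×1 + 0.76×1) = 2
Organism 5: 1 + 2 = 3
Organism 6: 1 + (0.49×2 + 0.2×2 + 0.31×1) = 2.69
Organism 7: 1 + 2.69 = 3.69

2.69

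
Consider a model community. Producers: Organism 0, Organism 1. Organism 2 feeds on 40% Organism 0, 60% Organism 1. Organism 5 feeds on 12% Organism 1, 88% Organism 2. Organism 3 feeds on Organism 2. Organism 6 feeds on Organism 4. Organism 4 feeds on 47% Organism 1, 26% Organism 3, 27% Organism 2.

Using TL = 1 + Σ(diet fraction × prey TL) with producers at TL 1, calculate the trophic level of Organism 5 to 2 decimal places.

2.88

Organism 2: 1 + (0.4×1 + 0.6×1) = 2
Organism 3: 1 + 2 = 3
Organism 4: 1 + (0.47×1 + 0.26×3 + 0.27×2) = 2.79
Organism 5: 1 + (0.12×1 + 0.88×2) = 2.88
Organism 6: 1 + 2.79 = 3.79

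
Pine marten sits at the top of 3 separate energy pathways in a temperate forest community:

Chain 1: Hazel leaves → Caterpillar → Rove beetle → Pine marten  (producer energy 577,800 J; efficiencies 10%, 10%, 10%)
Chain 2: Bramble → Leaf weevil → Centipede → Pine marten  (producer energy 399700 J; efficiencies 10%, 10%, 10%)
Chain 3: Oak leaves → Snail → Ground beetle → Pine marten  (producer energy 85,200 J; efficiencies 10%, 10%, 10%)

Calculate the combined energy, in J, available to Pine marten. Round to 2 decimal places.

Chain 1: 577800 × 0.1 × 0.1 × 0.1 = 577.8 J
Chain 2: 399700 × 0.1 × 0.1 × 0.1 = 399.7 J
Chain 3: 85200 × 0.1 × 0.1 × 0.1 = 85.2 J
Total at Pine marten: 577.8 + 399.7 + 85.2 = 1062.7 J

1062.70 J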